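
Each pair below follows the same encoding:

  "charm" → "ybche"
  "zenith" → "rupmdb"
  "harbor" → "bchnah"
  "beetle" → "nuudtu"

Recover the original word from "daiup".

c(2)→y(24) and h(7)→b(1) fit y≡11x+2 (mod 26); the inverse of 11 mod 26 is 19. This is an affine cipher: with a=0,…,z=25, each position x becomes (11x+2) mod 26.
Reversing it on daiup: d(3)→19·(3−2)≡19=t; a(0)→19·(0−2)≡14=o; i(8)→19·(8−2)≡10=k; u(20)→19·(20−2)≡4=e; p(15)→19·(15−2)≡13=n (all mod 26).

token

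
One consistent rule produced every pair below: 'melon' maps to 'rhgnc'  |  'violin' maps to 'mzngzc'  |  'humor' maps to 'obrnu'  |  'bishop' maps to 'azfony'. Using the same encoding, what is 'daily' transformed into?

This is an affine cipher: with a=0,…,z=25, each position x becomes (11x+15) mod 26.
For daily: d(3)→11·3+15≡22=w; a(0)→11·0+15≡15=p; i(8)→11·8+15≡25=z; l(11)→11·11+15≡6=g; y(24)→11·24+15≡19=t (all mod 26).

wpzgt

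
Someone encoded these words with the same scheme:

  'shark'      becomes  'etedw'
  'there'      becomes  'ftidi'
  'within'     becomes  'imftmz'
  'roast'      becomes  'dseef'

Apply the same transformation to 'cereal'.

The shift depends on letter class: consonant s→e is +12, but vowel a→e is +4. Two shifts are in play — +4 for a/e/i/o/u, +12 for every other letter.
For cereal: c(cons)+12=o, e(vowel)+4=i, r(cons)+12=d, e(vowel)+4=i, a(vowel)+4=e, l(cons)+12=x.

oidiex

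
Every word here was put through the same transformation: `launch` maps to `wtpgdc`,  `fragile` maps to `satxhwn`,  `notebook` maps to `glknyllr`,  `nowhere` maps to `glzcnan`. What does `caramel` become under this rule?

l(11)→w(22) and a(0)→t(19) fit y≡5x+19 (mod 26); the inverse of 5 mod 26 is 21. This is an affine cipher: with a=0,…,z=25, each position x becomes (5x+19) mod 26.
Applying it to caramel: c(2)→5·2+19≡3=d; a(0)→5·0+19≡19=t; r(17)→5·17+19≡0=a; a(0)→5·0+19≡19=t; m(12)→5·12+19≡1=b; e(4)→5·4+19≡13=n; l(11)→5·11+19≡22=w (all mod 26).

dtatbnw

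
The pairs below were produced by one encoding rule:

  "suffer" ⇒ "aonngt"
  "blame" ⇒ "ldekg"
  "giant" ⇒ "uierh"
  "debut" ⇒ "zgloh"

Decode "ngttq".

ferry

This is an affine cipher: with a=0,…,z=25, each position x becomes (7x+4) mod 26.
Decoding ngttq: n(13)→15·(13−4)≡5=f; g(6)→15·(6−4)≡4=e; t(19)→15·(19−4)≡17=r; t(19)→15·(19−4)≡17=r; q(16)→15·(16−4)≡24=y (all mod 26).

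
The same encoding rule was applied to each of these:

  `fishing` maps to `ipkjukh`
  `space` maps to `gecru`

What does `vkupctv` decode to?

transit

The word is reversed, then every letter is shifted forward by 2.
Decoding vkupctv: shift back: v−2=t, k−2=i, u−2=s, p−2=n, c−2=a, t−2=r, v−2=t → tisnart; then reverse → transit.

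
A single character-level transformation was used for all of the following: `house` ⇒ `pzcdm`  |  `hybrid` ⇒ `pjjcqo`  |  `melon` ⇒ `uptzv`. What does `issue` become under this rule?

qdafm

Shifts by position in house: pos 0: h→p (+8), pos 1: o→z (+11), pos 2: u→c (+8), pos 3: s→d (+11) — repeating every 2. The shifts repeat in a cycle of length 2: positions 0,1,… shift by +8, +11, then the pattern repeats.
For issue: i+8=q, s+11=d, s+8=a, u+11=f, e+8=m.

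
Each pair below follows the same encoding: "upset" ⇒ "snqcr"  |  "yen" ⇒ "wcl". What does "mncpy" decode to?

opera

Compare letters: u→s is +24, p→n is +24, s→q is +24 — a constant shift. Each letter is shifted forward by 24 in the alphabet (a Caesar shift of +24).
Decoding mncpy: m−24=o, n−24=p, c−24=e, p−24=r, y−24=a.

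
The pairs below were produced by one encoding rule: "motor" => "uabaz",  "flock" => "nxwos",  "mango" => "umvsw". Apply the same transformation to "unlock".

The shifts repeat in a cycle of length 2: positions 0,1,… shift by +8, +12, then the pattern repeats.
For unlock: u+8=c, n+12=z, l+8=t, o+12=a, c+8=k, k+12=w.

cztakw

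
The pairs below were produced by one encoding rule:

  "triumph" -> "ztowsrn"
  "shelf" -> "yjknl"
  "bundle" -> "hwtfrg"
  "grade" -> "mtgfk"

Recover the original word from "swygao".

A repeating key of period 2 is used — shifts +6, +2 over and over.
Reversing it on swygao: s−6=m, w−2=u, y−6=s, g−2=e, a−6=u, o−2=m.

museum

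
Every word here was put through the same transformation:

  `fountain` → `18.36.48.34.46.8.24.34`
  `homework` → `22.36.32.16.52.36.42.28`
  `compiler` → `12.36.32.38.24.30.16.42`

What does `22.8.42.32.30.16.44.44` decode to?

harmless

With a=1..z=26, the number is 2·pos + 6.
Reversing it on 22.8.42.32.30.16.44.44: 22→(22−6)÷2=8=h, 8→(8−6)÷2=1=a, 42→(42−6)÷2=18=r, 32→(32−6)÷2=13=m, 30→(30−6)÷2=12=l, 16→(16−6)÷2=5=e, 44→(44−6)÷2=19=s, 44→(44−6)÷2=19=s.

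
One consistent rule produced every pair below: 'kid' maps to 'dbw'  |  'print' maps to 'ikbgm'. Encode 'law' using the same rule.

Compare letters: k→d is +19, i→b is +19, d→w is +19 — a constant shift. Each letter is shifted forward by 19 in the alphabet (a Caesar shift of +19).
Applying it to law: l+19=e, a+19=t, w+19=p.

etp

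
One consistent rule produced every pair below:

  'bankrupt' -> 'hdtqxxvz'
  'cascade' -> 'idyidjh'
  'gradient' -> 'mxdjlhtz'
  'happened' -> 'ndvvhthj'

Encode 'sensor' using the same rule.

yhtyrx

Two shifts are in play — +3 for a/e/i/o/u, +6 for every other letter.
Applying it to sensor: s(cons)+6=y, e(vowel)+3=h, n(cons)+6=t, s(cons)+6=y, o(vowel)+3=r, r(cons)+6=x.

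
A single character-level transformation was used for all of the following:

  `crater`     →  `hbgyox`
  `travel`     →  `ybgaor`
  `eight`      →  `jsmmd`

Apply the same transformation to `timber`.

Shifts by position in crater: pos 0: c→h (+5), pos 1: r→b (+10), pos 2: a→g (+6), pos 3: t→y (+5), pos 4: e→o (+10), pos 5: r→x (+6) — repeating every 3. It's a Vigenère-style cipher with numeric key [5,10,6]: position i shifts by key[i mod 3].
Applying it to timber: t+5=y, i+10=s, m+6=s, b+5=g, e+10=o, r+6=x.

yssgox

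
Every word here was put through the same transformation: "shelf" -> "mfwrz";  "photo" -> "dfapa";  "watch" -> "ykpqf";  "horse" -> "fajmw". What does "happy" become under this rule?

s(18)→m(12) and h(7)→f(5) fit y≡3x+10 (mod 26); the inverse of 3 mod 26 is 9. This is an affine cipher: with a=0,…,z=25, each position x becomes (3x+10) mod 26.
For happy: h(7)→3·7+10≡5=f; a(0)→3·0+10≡10=k; p(15)→3·15+10≡3=d; p(15)→3·15+10≡3=d; y(24)→3·24+10≡4=e (all mod 26).

fkdde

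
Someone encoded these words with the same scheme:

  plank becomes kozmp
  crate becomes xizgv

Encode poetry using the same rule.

klvgib

This is the alphabet-reversal cipher (Atbash): a becomes z, b becomes y, etc.
On poetry: p↔k, o↔l, e↔v, t↔g, r↔i, y↔b.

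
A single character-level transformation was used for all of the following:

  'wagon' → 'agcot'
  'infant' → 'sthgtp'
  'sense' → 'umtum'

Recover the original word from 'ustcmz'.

w(22)→a(0) and a(0)→g(6) fit y≡21x+6 (mod 26); the inverse of 21 mod 26 is 5. Each letter's alphabet position (a=0..z=25) is mapped through 21·x+6 mod 26 — an affine cipher.
Decoding ustcmz: u(20)→5·(20−6)≡18=s; s(18)→5·(18−6)≡8=i; t(19)→5·(19−6)≡13=n; c(2)→5·(2−6)≡6=g; m(12)→5·(12−6)≡4=e; z(25)→5·(25−6)≡17=r (all mod 26).

singer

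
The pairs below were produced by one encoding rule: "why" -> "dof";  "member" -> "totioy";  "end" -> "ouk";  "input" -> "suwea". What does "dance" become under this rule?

kkujo

The shift depends on letter class: consonant w→d is +7, but vowel e→o is +10. The rule splits by letter class: vowels +10, consonants +7.
For dance: d(cons)+7=k, a(vowel)+10=k, n(cons)+7=u, c(cons)+7=j, e(vowel)+10=o.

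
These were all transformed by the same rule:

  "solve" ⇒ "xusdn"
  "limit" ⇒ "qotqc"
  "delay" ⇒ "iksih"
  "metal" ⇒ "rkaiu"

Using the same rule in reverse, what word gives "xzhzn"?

stare

In solve: s→x is +5, o→u is +6, l→s is +7, v→d is +8 — the shift increases by 1 each position. Letter i (0-indexed) is shifted by i+5, so successive shifts are 5, 6, 7, ….
Undoing it on xzhzn: x−5=s, z−6=t, h−7=a, z−8=r, n−9=e.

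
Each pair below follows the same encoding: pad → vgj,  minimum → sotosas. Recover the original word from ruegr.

Compare letters: p→v is +6, a→g is +6, d→j is +6 — a constant shift. Each letter is shifted forward by 6 in the alphabet (a Caesar shift of +6).
Undoing it on ruegr: r−6=l, u−6=o, e−6=y, g−6=a, r−6=l.

loyal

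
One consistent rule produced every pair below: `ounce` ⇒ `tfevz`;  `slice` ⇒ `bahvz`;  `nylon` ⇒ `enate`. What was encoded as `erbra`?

nasal

o(14)→t(19) and u(20)→f(5) fit y≡15x+17 (mod 26); the inverse of 15 mod 26 is 7. This is an affine cipher: with a=0,…,z=25, each position x becomes (15x+17) mod 26.
Decoding erbra: e(4)→7·(4−17)≡13=n; r(17)→7·(17−17)≡0=a; b(1)→7·(1−17)≡18=s; r(17)→7·(17−17)≡0=a; a(0)→7·(0−17)≡11=l (all mod 26).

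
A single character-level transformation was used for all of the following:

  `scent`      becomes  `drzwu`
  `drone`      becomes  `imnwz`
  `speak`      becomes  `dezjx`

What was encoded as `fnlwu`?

s(18)→d(3) and c(2)→r(17) fit y≡17x+9 (mod 26); the inverse of 17 mod 26 is 23. This is an affine cipher: with a=0,…,z=25, each position x becomes (17x+9) mod 26.
Decoding fnlwu: f(5)→23·(5−9)≡12=m; n(13)→23·(13−9)≡14=o; l(11)→23·(11−9)≡20=u; w(22)→23·(22−9)≡13=n; u(20)→23·(20−9)≡19=t (all mod 26).

mount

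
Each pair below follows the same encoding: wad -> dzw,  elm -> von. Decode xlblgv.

Each letter is replaced by its mirror in the alphabet: a↔z, b↔y, c↔x, and so on (the Atbash cipher).
Reversing it on xlblgv: x↔c, l↔o, b↔y, l↔o, g↔t, v↔e.

coyote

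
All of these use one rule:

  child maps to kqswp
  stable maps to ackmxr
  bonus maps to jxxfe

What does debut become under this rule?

In child: c→k is +8, h→q is +9, i→s is +10, l→w is +11 — the shift increases by 1 each position. The shift increases by 1 at each position, starting from +8: 8, 9, 10, ….
For debut: d+8=l, e+9=n, b+10=l, u+11=f, t+12=f.

lnlff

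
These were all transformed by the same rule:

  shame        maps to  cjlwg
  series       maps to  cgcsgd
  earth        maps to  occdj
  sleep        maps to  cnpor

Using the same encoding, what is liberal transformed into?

Shifts by position in shame: pos 0: s→c (+10), pos 1: h→j (+2), pos 2: a→l (+11), pos 3: m→w (+10), pos 4: e→g (+2) — repeating every 3. The shifts repeat in a cycle of length 3: positions 0,1,… shift by +10, +2, +11, then the pattern repeats.
Applying it to liberal: l+10=v, i+2=k, b+11=m, e+10=o, r+2=t, a+11=l, l+10=v.

vkmotlv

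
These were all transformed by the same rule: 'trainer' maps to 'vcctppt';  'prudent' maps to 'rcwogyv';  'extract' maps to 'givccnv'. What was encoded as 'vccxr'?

tramp

Shifts by position in trainer: pos 0: t→v (+2), pos 1: r→c (+11), pos 2: a→c (+2), pos 3: i→t (+11) — repeating every 2. It's a Vigenère-style cipher with numeric key [2,11]: position i shifts by key[i mod 2].
Decoding vccxr: v−2=t, c−11=r, c−2=a, x−11=m, r−2=p.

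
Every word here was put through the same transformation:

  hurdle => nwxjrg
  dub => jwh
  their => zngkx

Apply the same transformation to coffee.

The shift depends on letter class: consonant h→n is +6, but vowel u→w is +2. Two shifts are in play — +2 for a/e/i/o/u, +6 for every other letter.
Applying it to coffee: c(cons)+6=i, o(vowel)+2=q, f(cons)+6=l, f(cons)+6=l, e(vowel)+2=g, e(vowel)+2=g.

iqllgg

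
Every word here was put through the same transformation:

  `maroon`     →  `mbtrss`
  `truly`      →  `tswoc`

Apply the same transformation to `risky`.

rjunc

Letter i (0-indexed) is shifted by i+0, so successive shifts are 0, 1, 2, ….
On risky: r+0=r, i+1=j, s+2=u, k+3=n, y+4=c.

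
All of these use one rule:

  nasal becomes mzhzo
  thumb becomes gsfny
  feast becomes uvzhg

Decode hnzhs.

smash

Each pair mirrors across the alphabet (n↔m, a↔z, s↔h): positions sum to 25. Letters are reflected about the middle of the alphabet (position → 25−position): Atbash.
Reversing it on hnzhs: h↔s, n↔m, z↔a, h↔s, s↔h.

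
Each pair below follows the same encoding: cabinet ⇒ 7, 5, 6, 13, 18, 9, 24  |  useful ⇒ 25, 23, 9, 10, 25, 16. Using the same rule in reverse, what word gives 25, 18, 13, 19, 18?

c is letter #3 and maps to 7: an offset of 4. The number is (letter's place in the alphabet, a=1) + 4.
Decoding 25, 18, 13, 19, 18: 25→(25−4)÷1=21=u, 18→(18−4)÷1=14=n, 13→(13−4)÷1=9=i, 19→(19−4)÷1=15=o, 18→(18−4)÷1=14=n.

union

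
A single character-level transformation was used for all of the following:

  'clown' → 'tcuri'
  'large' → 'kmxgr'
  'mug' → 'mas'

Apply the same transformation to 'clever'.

The output letters match the input read backwards, each shifted +6: clown reversed is nwolc. Two steps: reverse the string, then apply a Caesar shift of +6.
For clever: reverse → revelc; then shift: r+6=x, e+6=k, v+6=b, e+6=k, l+6=r, c+6=i.

xkbkri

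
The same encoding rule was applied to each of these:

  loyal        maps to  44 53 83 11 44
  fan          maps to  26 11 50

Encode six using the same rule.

65 35 80

l(#12)→44 and o(#15)→53: differences scale by 3, so n = 3·pos + 8. Each letter becomes 3×(its alphabet position, a=1..z=26) + 8.
On six: s=19→65, i=9→35, x=24→80.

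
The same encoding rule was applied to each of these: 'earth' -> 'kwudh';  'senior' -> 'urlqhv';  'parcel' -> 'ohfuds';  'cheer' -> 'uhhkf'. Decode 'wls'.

The output letters match the input read backwards, each shifted +3: earth reversed is htrae. Read the word backwards and shift each letter +3.
Reversing it on wls: shift back: w−3=t, l−3=i, s−3=p → tip; then reverse → pit.

pit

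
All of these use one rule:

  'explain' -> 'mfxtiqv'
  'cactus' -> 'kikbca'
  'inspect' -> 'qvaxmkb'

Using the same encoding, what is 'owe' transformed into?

Compare letters: e→m is +8, x→f is +8, p→x is +8 — a constant shift. Every letter moves 8 places later in the alphabet, wrapping around z→a.
Applying it to owe: o+8=w, w+8=e, e+8=m.

wem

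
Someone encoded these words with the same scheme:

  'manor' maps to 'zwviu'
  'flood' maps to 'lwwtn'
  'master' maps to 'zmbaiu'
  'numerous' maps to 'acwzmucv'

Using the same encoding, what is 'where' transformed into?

mzmpe

The output letters match the input read backwards, each shifted +8: manor reversed is ronam. The word is reversed, then every letter is shifted forward by 8.
Applying it to where: reverse → erehw; then shift: e+8=m, r+8=z, e+8=m, h+8=p, w+8=e.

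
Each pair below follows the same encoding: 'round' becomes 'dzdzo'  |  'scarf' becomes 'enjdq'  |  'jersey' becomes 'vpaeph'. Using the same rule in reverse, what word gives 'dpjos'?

reach

Shifts by position in round: pos 0: r→d (+12), pos 1: o→z (+11), pos 2: u→d (+9), pos 3: n→z (+12), pos 4: d→o (+11) — repeating every 3. The shifts repeat in a cycle of length 3: positions 0,1,… shift by +12, +11, +9, then the pattern repeats.
Undoing it on dpjos: d−12=r, p−11=e, j−9=a, o−12=c, s−11=h.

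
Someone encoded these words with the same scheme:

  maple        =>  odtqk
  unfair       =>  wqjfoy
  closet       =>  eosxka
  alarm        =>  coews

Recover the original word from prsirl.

noodle

Letter i (0-indexed) is shifted by i+2, so successive shifts are 2, 3, 4, ….
Decoding prsirl: p−2=n, r−3=o, s−4=o, i−5=d, r−6=l, l−7=e.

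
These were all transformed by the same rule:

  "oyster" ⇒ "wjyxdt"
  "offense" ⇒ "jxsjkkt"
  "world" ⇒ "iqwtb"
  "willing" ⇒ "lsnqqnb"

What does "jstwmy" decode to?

Two steps: reverse the string, then apply a Caesar shift of +5.
Reversing it on jstwmy: shift back: j−5=e, s−5=n, t−5=o, w−5=r, m−5=h, y−5=t → enorht; then reverse → throne.

throne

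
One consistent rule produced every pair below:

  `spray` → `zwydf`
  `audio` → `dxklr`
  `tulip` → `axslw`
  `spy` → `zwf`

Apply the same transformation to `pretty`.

The shift depends on letter class: consonant s→z is +7, but vowel a→d is +3. Vowels shift forward by 3 and consonants shift forward by 7.
Applying it to pretty: p(cons)+7=w, r(cons)+7=y, e(vowel)+3=h, t(cons)+7=a, t(cons)+7=a, y(cons)+7=f.

wyhaaf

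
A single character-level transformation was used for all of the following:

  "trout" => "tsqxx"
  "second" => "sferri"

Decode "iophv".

inner

Letter i (0-indexed) is shifted by i+0, so successive shifts are 0, 1, 2, ….
Reversing it on iophv: i−0=i, o−1=n, p−2=n, h−3=e, v−4=r.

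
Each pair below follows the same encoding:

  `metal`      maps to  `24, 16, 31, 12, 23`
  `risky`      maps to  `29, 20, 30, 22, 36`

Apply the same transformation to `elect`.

16, 23, 16, 14, 31

m is letter #13 and maps to 24: an offset of 11. Each letter is replaced by its alphabet position (a=1..z=26) + 11.
Applying it to elect: e=5→16, l=12→23, e=5→16, c=3→14, t=20→31.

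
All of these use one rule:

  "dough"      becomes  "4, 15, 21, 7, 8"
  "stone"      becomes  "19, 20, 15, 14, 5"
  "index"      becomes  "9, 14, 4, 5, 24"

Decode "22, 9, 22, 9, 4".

d is letter #4 and maps to 4: an offset of 0. Letters become their 1-indexed alphabet positions: a=1 … z=26.
Reversing it on 22, 9, 22, 9, 4: 22=v, 9=i, 22=v, 9=i, 4=d.

vivid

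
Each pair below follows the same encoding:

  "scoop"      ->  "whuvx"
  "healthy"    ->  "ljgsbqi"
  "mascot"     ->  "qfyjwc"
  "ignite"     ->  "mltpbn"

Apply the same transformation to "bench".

Letter i (0-indexed) is shifted by i+4, so successive shifts are 4, 5, 6, ….
On bench: b+4=f, e+5=j, n+6=t, c+7=j, h+8=p.

fjtjp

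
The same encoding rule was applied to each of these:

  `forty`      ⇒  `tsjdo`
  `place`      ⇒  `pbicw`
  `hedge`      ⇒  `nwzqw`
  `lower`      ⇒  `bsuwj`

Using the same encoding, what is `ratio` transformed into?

jidks

f(5)→t(19) and o(14)→s(18) fit y≡23x+8 (mod 26); the inverse of 23 mod 26 is 17. This is an affine cipher: with a=0,…,z=25, each position x becomes (23x+8) mod 26.
Applying it to ratio: r(17)→23·17+8≡9=j; a(0)→23·0+8≡8=i; t(19)→23·19+8≡3=d; i(8)→23·8+8≡10=k; o(14)→23·14+8≡18=s (all mod 26).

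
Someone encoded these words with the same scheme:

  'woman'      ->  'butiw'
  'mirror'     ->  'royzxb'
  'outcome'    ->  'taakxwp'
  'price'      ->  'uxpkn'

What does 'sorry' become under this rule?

xuyzh

Each letter shifts forward by (position + 5), i.e. 5, 6, 7, … — the shift grows by one for each successive letter.
Applying it to sorry: s+5=x, o+6=u, r+7=y, r+8=z, y+9=h.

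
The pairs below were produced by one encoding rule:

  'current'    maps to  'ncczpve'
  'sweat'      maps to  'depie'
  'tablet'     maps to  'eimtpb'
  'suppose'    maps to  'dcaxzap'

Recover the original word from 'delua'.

swamp

Shifts by position in current: pos 0: c→n (+11), pos 1: u→c (+8), pos 2: r→c (+11), pos 3: r→z (+8) — repeating every 2. The shifts repeat in a cycle of length 2: positions 0,1,… shift by +11, +8, then the pattern repeats.
Reversing it on delua: d−11=s, e−8=w, l−11=a, u−8=m, a−11=p.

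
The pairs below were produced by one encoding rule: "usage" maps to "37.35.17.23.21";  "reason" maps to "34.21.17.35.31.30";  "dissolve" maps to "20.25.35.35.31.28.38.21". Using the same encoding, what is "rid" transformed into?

u is letter #21 and maps to 37: an offset of 16. Letters become their 1-based position plus 16 (so a→17, b→18, …).
For rid: r=18→34, i=9→25, d=4→20.

34.25.20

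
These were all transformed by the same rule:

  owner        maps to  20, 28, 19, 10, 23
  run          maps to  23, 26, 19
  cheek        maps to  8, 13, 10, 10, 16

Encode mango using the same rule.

18, 6, 19, 12, 20

Letters become their 1-based position plus 5 (so a→6, b→7, …).
For mango: m=13→18, a=1→6, n=14→19, g=7→12, o=15→20.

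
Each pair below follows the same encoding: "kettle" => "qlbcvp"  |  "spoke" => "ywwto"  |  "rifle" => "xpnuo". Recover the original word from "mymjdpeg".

In kettle: k→q is +6, e→l is +7, t→b is +8, t→c is +9 — the shift increases by 1 each position. The shift increases by 1 at each position, starting from +6: 6, 7, 8, ….
Undoing it on mymjdpeg: m−6=g, y−7=r, m−8=e, j−9=a, d−10=t, p−11=e, e−12=s, g−13=t.

greatest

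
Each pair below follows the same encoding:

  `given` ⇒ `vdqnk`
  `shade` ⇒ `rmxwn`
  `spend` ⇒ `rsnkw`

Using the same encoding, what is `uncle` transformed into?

zkfcn

g(6)→v(21) and i(8)→d(3) fit y≡17x+23 (mod 26); the inverse of 17 mod 26 is 23. Treating letters as 0–25, the rule is x ↦ 17x + 23 (mod 26).
On uncle: u(20)→17·20+23≡25=z; n(13)→17·13+23≡10=k; c(2)→17·2+23≡5=f; l(11)→17·11+23≡2=c; e(4)→17·4+23≡13=n (all mod 26).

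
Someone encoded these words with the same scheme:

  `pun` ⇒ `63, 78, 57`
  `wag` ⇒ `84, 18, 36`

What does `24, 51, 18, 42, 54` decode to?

claim

p(#16)→63 and u(#21)→78: differences scale by 3, so n = 3·pos + 15. The formula is n = 3×(alphabet index, a=1) + 15.
Undoing it on 24, 51, 18, 42, 54: 24→(24−15)÷3=3=c, 51→(51−15)÷3=12=l, 18→(18−15)÷3=1=a, 42→(42−15)÷3=9=i, 54→(54−15)÷3=13=m.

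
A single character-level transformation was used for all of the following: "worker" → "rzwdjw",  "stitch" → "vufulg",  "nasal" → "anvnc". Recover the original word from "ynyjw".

w(22)→r(17) and o(14)→z(25) fit y≡25x+13 (mod 26); the inverse of 25 mod 26 is 25. Treating letters as 0–25, the rule is x ↦ 25x + 13 (mod 26).
Reversing it on ynyjw: y(24)→25·(24−13)≡15=p; n(13)→25·(13−13)≡0=a; y(24)→25·(24−13)≡15=p; j(9)→25·(9−13)≡4=e; w(22)→25·(22−13)≡17=r (all mod 26).

paper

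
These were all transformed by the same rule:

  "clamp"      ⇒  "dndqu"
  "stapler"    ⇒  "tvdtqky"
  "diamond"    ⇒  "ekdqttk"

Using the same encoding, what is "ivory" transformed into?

The shift increases by 1 at each position, starting from +1: 1, 2, 3, ….
Applying it to ivory: i+1=j, v+2=x, o+3=r, r+4=v, y+5=d.

jxrvd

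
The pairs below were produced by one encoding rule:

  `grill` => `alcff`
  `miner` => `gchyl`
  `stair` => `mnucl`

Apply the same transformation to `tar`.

nul

It's a constant shift of +20 (ROT20).
For tar: t+20=n, a+20=u, r+20=l.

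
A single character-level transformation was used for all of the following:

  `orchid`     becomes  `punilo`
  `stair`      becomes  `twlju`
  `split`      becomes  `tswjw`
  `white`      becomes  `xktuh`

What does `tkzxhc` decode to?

Shifts by position in orchid: pos 0: o→p (+1), pos 1: r→u (+3), pos 2: c→n (+11), pos 3: h→i (+1), pos 4: i→l (+3), pos 5: d→o (+11) — repeating every 3. The shifts repeat in a cycle of length 3: positions 0,1,… shift by +1, +3, +11, then the pattern repeats.
Reversing it on tkzxhc: t−1=s, k−3=h, z−11=o, x−1=w, h−3=e, c−11=r.

shower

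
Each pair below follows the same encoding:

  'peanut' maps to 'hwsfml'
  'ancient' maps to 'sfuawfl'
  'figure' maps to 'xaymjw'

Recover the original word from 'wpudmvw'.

Every letter moves 18 places later in the alphabet, wrapping around z→a.
Decoding wpudmvw: w−18=e, p−18=x, u−18=c, d−18=l, m−18=u, v−18=d, w−18=e.

exclude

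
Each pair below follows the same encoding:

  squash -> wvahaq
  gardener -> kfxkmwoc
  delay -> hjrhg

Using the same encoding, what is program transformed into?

In squash: s→w is +4, q→v is +5, u→a is +6, a→h is +7 — the shift increases by 1 each position. The shift increases by 1 at each position, starting from +4: 4, 5, 6, ….
Applying it to program: p+4=t, r+5=w, o+6=u, g+7=n, r+8=z, a+9=j, m+10=w.

twunzjw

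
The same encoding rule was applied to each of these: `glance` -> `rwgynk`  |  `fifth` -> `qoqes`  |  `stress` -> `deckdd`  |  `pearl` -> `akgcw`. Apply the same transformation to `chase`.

Two shifts are in play — +6 for a/e/i/o/u, +11 for every other letter.
For chase: c(cons)+11=n, h(cons)+11=s, a(vowel)+6=g, s(cons)+11=d, e(vowel)+6=k.

nsgdk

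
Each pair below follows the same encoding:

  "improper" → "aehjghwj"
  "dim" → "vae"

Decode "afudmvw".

include

Each letter is shifted forward by 18 in the alphabet (a Caesar shift of +18).
Decoding afudmvw: a−18=i, f−18=n, u−18=c, d−18=l, m−18=u, v−18=d, w−18=e.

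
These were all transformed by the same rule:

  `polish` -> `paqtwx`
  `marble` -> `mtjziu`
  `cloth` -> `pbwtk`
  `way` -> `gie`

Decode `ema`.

sew

Two steps: reverse the string, then apply a Caesar shift of +8.
Reversing it on ema: shift back: e−8=w, m−8=e, a−8=s → wes; then reverse → sew.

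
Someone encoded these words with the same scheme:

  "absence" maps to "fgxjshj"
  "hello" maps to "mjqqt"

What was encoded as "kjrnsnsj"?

feminine

Compare letters: a→f is +5, b→g is +5, s→x is +5 — a constant shift. Each letter is shifted forward by 5 in the alphabet (a Caesar shift of +5).
Reversing it on kjrnsnsj: k−5=f, j−5=e, r−5=m, n−5=i, s−5=n, n−5=i, s−5=n, j−5=e.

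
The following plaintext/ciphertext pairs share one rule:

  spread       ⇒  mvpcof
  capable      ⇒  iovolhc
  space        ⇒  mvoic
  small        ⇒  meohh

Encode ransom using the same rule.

pobmye

s(18)→m(12) and p(15)→v(21) fit y≡23x+14 (mod 26); the inverse of 23 mod 26 is 17. This is an affine cipher: with a=0,…,z=25, each position x becomes (23x+14) mod 26.
On ransom: r(17)→23·17+14≡15=p; a(0)→23·0+14≡14=o; n(13)→23·13+14≡1=b; s(18)→23·18+14≡12=m; o(14)→23·14+14≡24=y; m(12)→23·12+14≡4=e (all mod 26).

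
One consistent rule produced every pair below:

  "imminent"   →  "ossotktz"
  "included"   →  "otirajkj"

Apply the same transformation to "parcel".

vgxikr

Every letter moves 6 places later in the alphabet, wrapping around z→a.
For parcel: p+6=v, a+6=g, r+6=x, c+6=i, e+6=k, l+6=r.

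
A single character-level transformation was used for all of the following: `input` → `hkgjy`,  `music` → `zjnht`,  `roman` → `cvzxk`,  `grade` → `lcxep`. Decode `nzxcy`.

i(8)→h(7) and n(13)→k(10) fit y≡11x+23 (mod 26); the inverse of 11 mod 26 is 19. Treating letters as 0–25, the rule is x ↦ 11x + 23 (mod 26).
Undoing it on nzxcy: n(13)→19·(13−23)≡18=s; z(25)→19·(25−23)≡12=m; x(23)→19·(23−23)≡0=a; c(2)→19·(2−23)≡17=r; y(24)→19·(24−23)≡19=t (all mod 26).

smart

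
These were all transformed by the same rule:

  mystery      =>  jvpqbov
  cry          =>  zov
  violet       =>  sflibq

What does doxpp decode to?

Compare letters: m→j is +23, y→v is +23, s→p is +23 — a constant shift. This is a Caesar cipher with shift 23.
Reversing it on doxpp: d−23=g, o−23=r, x−23=a, p−23=s, p−23=s.

grass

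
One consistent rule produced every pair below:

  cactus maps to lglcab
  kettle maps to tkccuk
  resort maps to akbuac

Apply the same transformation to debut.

The rule splits by letter class: vowels +6, consonants +9.
On debut: d(cons)+9=m, e(vowel)+6=k, b(cons)+9=k, u(vowel)+6=a, t(cons)+9=c.

mkkac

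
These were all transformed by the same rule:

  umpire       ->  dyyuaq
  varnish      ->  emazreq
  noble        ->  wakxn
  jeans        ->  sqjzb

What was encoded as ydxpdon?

It's a Vigenère-style cipher with numeric key [9,12]: position i shifts by key[i mod 2].
Decoding ydxpdon: y−9=p, d−12=r, x−9=o, p−12=d, d−9=u, o−12=c, n−9=e.

produce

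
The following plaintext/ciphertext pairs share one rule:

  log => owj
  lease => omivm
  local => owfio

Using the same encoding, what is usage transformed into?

cvijm

The shift depends on letter class: consonant l→o is +3, but vowel o→w is +8. Vowels shift forward by 8 and consonants shift forward by 3.
On usage: u(vowel)+8=c, s(cons)+3=v, a(vowel)+8=i, g(cons)+3=j, e(vowel)+8=m.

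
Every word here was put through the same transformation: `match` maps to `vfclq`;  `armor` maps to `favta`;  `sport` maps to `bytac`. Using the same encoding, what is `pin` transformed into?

Two shifts are in play — +5 for a/e/i/o/u, +9 for every other letter.
On pin: p(cons)+9=y, i(vowel)+5=n, n(cons)+9=w.

ynw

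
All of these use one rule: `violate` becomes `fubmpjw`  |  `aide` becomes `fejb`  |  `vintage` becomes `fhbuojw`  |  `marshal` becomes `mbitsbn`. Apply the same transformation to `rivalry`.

zsmbwjs

The output letters match the input read backwards, each shifted +1: violate reversed is etaloiv. Two steps: reverse the string, then apply a Caesar shift of +1.
For rivalry: reverse → yrlavir; then shift: y+1=z, r+1=s, l+1=m, a+1=b, v+1=w, i+1=j, r+1=s.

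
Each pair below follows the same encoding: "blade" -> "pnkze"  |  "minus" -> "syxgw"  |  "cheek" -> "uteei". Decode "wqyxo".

swing

b(1)→p(15) and l(11)→n(13) fit y≡5x+10 (mod 26); the inverse of 5 mod 26 is 21. Treating letters as 0–25, the rule is x ↦ 5x + 10 (mod 26).
Undoing it on wqyxo: w(22)→21·(22−10)≡18=s; q(16)→21·(16−10)≡22=w; y(24)→21·(24−10)≡8=i; x(23)→21·(23−10)≡13=n; o(14)→21·(14−10)≡6=g (all mod 26).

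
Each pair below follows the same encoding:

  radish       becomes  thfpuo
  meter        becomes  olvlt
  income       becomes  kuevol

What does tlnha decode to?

relay

Shifts by position in radish: pos 0: r→t (+2), pos 1: a→h (+7), pos 2: d→f (+2), pos 3: i→p (+7) — repeating every 2. It's a Vigenère-style cipher with numeric key [2,7]: position i shifts by key[i mod 2].
Undoing it on tlnha: t−2=r, l−7=e, n−2=l, h−7=a, a−2=y.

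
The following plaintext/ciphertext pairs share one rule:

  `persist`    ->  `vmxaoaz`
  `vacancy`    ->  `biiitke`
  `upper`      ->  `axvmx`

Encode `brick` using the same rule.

hzokq

Shifts by position in persist: pos 0: p→v (+6), pos 1: e→m (+8), pos 2: r→x (+6), pos 3: s→a (+8) — repeating every 2. It's a Vigenère-style cipher with numeric key [6,8]: position i shifts by key[i mod 2].
For brick: b+6=h, r+8=z, i+6=o, c+8=k, k+6=q.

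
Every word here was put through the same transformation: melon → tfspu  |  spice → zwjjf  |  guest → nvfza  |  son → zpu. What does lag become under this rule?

The rule splits by letter class: vowels +1, consonants +7.
On lag: l(cons)+7=s, a(vowel)+1=b, g(cons)+7=n.

sbn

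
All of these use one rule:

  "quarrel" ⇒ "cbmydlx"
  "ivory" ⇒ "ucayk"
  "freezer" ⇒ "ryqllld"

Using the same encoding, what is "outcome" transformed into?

abfjatq

Shifts by position in quarrel: pos 0: q→c (+12), pos 1: u→b (+7), pos 2: a→m (+12), pos 3: r→y (+7) — repeating every 2. It's a Vigenère-style cipher with numeric key [12,7]: position i shifts by key[i mod 2].
For outcome: o+12=a, u+7=b, t+12=f, c+7=j, o+12=a, m+7=t, e+12=q.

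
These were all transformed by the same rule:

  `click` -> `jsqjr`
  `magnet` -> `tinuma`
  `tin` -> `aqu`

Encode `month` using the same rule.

The shift depends on letter class: consonant c→j is +7, but vowel i→q is +8. The rule splits by letter class: vowels +8, consonants +7.
Applying it to month: m(cons)+7=t, o(vowel)+8=w, n(cons)+7=u, t(cons)+7=a, h(cons)+7=o.

twuao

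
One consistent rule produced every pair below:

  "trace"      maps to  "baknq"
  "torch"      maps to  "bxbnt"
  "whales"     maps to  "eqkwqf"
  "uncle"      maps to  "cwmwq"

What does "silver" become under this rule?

arvgqe

In trace: t→b is +8, r→a is +9, a→k is +10, c→n is +11 — the shift increases by 1 each position. The shift increases by 1 at each position, starting from +8: 8, 9, 10, ….
On silver: s+8=a, i+9=r, l+10=v, v+11=g, e+12=q, r+13=e.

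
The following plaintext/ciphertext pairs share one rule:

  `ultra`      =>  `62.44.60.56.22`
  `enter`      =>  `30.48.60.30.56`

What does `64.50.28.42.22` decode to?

vodka

u(#21)→62 and l(#12)→44: differences scale by 2, so n = 2·pos + 20. The formula is n = 2×(alphabet index, a=1) + 20.
Reversing it on 64.50.28.42.22: 64→(64−20)÷2=22=v, 50→(50−20)÷2=15=o, 28→(28−20)÷2=4=d, 42→(42−20)÷2=11=k, 22→(22−20)÷2=1=a.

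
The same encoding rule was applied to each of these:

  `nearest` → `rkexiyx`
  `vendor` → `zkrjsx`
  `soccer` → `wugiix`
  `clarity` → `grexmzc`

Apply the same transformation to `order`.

Shifts by position in nearest: pos 0: n→r (+4), pos 1: e→k (+6), pos 2: a→e (+4), pos 3: r→x (+6) — repeating every 2. It's a Vigenère-style cipher with numeric key [4,6]: position i shifts by key[i mod 2].
For order: o+4=s, r+6=x, d+4=h, e+6=k, r+4=v.

sxhkv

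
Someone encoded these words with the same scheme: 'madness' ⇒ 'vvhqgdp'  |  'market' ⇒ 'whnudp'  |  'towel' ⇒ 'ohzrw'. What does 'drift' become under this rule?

The output letters match the input read backwards, each shifted +3: madness reversed is ssendam. The word is reversed, then every letter is shifted forward by 3.
On drift: reverse → tfird; then shift: t+3=w, f+3=i, i+3=l, r+3=u, d+3=g.

wilug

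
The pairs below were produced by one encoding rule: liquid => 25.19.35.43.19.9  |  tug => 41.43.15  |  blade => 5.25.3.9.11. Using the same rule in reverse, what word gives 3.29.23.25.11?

l(#12)→25 and i(#9)→19: differences scale by 2, so n = 2·pos + 1. The formula is n = 2×(alphabet index, a=1) + 1.
Undoing it on 3.29.23.25.11: 3→(3−1)÷2=1=a, 29→(29−1)÷2=14=n, 23→(23−1)÷2=11=k, 25→(25−1)÷2=12=l, 11→(11−1)÷2=5=e.

ankle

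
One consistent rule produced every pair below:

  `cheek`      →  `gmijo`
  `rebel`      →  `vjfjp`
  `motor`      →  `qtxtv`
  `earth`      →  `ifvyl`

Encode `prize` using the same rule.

Shifts by position in cheek: pos 0: c→g (+4), pos 1: h→m (+5), pos 2: e→i (+4), pos 3: e→j (+5) — repeating every 2. A repeating key of period 2 is used — shifts +4, +5 over and over.
For prize: p+4=t, r+5=w, i+4=m, z+5=e, e+4=i.

twmei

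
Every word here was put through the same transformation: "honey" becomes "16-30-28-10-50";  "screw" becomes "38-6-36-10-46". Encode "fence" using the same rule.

h(#8)→16 and o(#15)→30: differences scale by 2, so n = 2·pos + 0. Each letter becomes 2×(its alphabet position, a=1..z=26).
On fence: f=6→12, e=5→10, n=14→28, c=3→6, e=5→10.

12-10-28-6-10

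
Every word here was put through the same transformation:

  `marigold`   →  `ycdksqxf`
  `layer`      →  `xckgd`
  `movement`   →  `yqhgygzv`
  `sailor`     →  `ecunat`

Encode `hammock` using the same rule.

tcyoaew

Shifts by position in marigold: pos 0: m→y (+12), pos 1: a→c (+2), pos 2: r→d (+12), pos 3: i→k (+2) — repeating every 2. The shifts repeat in a cycle of length 2: positions 0,1,… shift by +12, +2, then the pattern repeats.
For hammock: h+12=t, a+2=c, m+12=y, m+2=o, o+12=a, c+2=e, k+12=w.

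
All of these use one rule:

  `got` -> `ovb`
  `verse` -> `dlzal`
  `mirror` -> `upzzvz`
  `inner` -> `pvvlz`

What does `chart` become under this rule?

kphzb

The shift depends on letter class: consonant g→o is +8, but vowel o→v is +7. Two shifts are in play — +7 for a/e/i/o/u, +8 for every other letter.
Applying it to chart: c(cons)+8=k, h(cons)+8=p, a(vowel)+7=h, r(cons)+8=z, t(cons)+8=b.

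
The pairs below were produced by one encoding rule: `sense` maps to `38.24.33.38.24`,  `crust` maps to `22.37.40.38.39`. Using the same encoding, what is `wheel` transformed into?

The number is (letter's place in the alphabet, a=1) + 19.
For wheel: w=23→42, h=8→27, e=5→24, e=5→24, l=12→31.

42.27.24.24.31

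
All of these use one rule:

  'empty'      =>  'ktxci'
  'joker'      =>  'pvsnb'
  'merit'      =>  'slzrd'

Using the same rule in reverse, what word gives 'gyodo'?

Letter i (0-indexed) is shifted by i+6, so successive shifts are 6, 7, 8, ….
Undoing it on gyodo: g−6=a, y−7=r, o−8=g, d−9=u, o−10=e.

argue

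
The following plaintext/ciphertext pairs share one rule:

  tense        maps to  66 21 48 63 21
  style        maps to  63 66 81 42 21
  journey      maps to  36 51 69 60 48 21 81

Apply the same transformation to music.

45 69 63 33 15

t(#20)→66 and e(#5)→21: differences scale by 3, so n = 3·pos + 6. Each letter becomes 3×(its alphabet position, a=1..z=26) + 6.
Applying it to music: m=13→45, u=21→69, s=19→63, i=9→33, c=3→15.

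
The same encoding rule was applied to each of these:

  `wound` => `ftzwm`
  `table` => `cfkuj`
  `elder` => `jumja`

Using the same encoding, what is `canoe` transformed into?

lfwtj

The shift depends on letter class: consonant w→f is +9, but vowel o→t is +5. Vowels shift forward by 5 and consonants shift forward by 9.
Applying it to canoe: c(cons)+9=l, a(vowel)+5=f, n(cons)+9=w, o(vowel)+5=t, e(vowel)+5=j.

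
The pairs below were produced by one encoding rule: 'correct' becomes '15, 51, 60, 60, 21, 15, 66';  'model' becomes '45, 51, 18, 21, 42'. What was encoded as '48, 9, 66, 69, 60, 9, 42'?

c(#3)→15 and o(#15)→51: differences scale by 3, so n = 3·pos + 6. Each letter becomes 3×(its alphabet position, a=1..z=26) + 6.
Reversing it on 48, 9, 66, 69, 60, 9, 42: 48→(48−6)÷3=14=n, 9→(9−6)÷3=1=a, 66→(66−6)÷3=20=t, 69→(69−6)÷3=21=u, 60→(60−6)÷3=18=r, 9→(9−6)÷3=1=a, 42→(42−6)÷3=12=l.

natural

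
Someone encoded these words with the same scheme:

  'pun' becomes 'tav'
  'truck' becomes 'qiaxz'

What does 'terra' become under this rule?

The output letters match the input read backwards, each shifted +6: pun reversed is nup. Two steps: reverse the string, then apply a Caesar shift of +6.
On terra: reverse → arret; then shift: a+6=g, r+6=x, r+6=x, e+6=k, t+6=z.

gxxkz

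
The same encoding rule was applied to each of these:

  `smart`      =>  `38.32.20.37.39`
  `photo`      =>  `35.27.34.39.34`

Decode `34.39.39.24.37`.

otter

s is letter #19 and maps to 38: an offset of 19. The number is (letter's place in the alphabet, a=1) + 19.
Undoing it on 34.39.39.24.37: 34→(34−19)÷1=15=o, 39→(39−19)÷1=20=t, 39→(39−19)÷1=20=t, 24→(24−19)÷1=5=e, 37→(37−19)÷1=18=r.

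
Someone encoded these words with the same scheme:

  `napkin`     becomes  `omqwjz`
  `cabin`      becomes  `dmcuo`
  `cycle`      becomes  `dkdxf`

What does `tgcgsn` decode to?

Shifts by position in napkin: pos 0: n→o (+1), pos 1: a→m (+12), pos 2: p→q (+1), pos 3: k→w (+12) — repeating every 2. The shifts repeat in a cycle of length 2: positions 0,1,… shift by +1, +12, then the pattern repeats.
Undoing it on tgcgsn: t−1=s, g−12=u, c−1=b, g−12=u, s−1=r, n−12=b.

suburb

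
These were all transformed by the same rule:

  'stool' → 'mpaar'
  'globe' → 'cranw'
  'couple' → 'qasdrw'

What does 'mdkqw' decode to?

s(18)→m(12) and t(19)→p(15) fit y≡3x+10 (mod 26); the inverse of 3 mod 26 is 9. Treating letters as 0–25, the rule is x ↦ 3x + 10 (mod 26).
Decoding mdkqw: m(12)→9·(12−10)≡18=s; d(3)→9·(3−10)≡15=p; k(10)→9·(10−10)≡0=a; q(16)→9·(16−10)≡2=c; w(22)→9·(22−10)≡4=e (all mod 26).

space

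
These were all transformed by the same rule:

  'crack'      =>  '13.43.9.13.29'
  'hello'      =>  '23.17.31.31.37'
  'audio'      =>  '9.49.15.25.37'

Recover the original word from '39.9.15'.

c(#3)→13 and r(#18)→43: differences scale by 2, so n = 2·pos + 7. With a=1..z=26, the number is 2·pos + 7.
Reversing it on 39.9.15: 39→(39−7)÷2=16=p, 9→(9−7)÷2=1=a, 15→(15−7)÷2=4=d.

pad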